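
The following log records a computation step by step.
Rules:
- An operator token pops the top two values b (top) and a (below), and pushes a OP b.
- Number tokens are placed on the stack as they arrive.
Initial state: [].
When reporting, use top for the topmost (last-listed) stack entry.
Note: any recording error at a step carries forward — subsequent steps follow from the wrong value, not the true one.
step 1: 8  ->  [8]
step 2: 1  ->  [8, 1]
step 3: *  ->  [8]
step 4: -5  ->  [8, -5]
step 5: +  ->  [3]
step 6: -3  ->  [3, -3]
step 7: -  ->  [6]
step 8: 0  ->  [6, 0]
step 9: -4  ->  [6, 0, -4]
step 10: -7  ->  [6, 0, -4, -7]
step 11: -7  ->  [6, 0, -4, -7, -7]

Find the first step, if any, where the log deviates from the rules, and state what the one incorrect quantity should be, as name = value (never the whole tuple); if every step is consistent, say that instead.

no error

Recomputing the run from the initial state:
step 1: [8]
step 2: [8, 1]
step 3: [8]
step 4: [8, -5]
step 5: [3]
step 6: [3, -3]
step 7: [6]
step 8: [6, 0]
step 9: [6, 0, -4]
step 10: [6, 0, -4, -7]
step 11: [6, 0, -4, -7, -7]
This matches the log at every step.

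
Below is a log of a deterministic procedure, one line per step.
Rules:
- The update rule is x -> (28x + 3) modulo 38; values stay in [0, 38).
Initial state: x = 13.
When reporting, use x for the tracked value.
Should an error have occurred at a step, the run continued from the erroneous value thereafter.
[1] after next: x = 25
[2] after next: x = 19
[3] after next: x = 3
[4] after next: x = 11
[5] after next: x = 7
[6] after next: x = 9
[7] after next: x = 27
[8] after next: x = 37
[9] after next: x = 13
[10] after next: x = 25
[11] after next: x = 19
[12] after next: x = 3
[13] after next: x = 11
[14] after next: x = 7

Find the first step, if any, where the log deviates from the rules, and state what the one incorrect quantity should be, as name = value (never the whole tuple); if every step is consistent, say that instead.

1. x = (28*13 + 3) mod 38 = 25 (no discrepancy)
2. x = (28*25 + 3) mod 38 = 19 (same as recorded)
3. x = (28*19 + 3) mod 38 = 3 (same as recorded)
4. x = (28*3 + 3) mod 38 = 11 (matches)
5. x = (28*11 + 3) mod 38 = 7 (matches)
6. x = (28*7 + 3) mod 38 = 9 (consistent with the log)
7. x = (28*9 + 3) mod 38 = 27 (no discrepancy)
8. x = (28*27 + 3) mod 38 = 37 (matches)
9. x = (28*37 + 3) mod 38 = 13 (confirmed correct)
10. x = (28*13 + 3) mod 38 = 25 (matches)
11. x = (28*25 + 3) mod 38 = 19 (confirmed correct)
12. x = (28*19 + 3) mod 38 = 3 (checks out)
13. x = (28*3 + 3) mod 38 = 11 (no discrepancy)
14. x = (28*11 + 3) mod 38 = 7 (no discrepancy)
Nothing is out of place; the run is error-free.

no error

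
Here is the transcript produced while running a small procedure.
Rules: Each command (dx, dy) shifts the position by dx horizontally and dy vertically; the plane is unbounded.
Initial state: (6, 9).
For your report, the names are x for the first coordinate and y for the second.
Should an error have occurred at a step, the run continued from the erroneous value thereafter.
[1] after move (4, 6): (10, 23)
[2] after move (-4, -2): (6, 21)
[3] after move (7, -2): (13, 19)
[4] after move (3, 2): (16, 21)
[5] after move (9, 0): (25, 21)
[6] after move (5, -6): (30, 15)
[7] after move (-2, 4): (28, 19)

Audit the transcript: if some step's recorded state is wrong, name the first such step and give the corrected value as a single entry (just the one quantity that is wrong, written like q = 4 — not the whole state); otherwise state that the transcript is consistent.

step 1, y = 15

1. x = 6 + (4) = 10, y = 9 + (6) = 15 (the transcript has a different value)
Conclusion: step 1 carries the first error; the entry should be y = 15.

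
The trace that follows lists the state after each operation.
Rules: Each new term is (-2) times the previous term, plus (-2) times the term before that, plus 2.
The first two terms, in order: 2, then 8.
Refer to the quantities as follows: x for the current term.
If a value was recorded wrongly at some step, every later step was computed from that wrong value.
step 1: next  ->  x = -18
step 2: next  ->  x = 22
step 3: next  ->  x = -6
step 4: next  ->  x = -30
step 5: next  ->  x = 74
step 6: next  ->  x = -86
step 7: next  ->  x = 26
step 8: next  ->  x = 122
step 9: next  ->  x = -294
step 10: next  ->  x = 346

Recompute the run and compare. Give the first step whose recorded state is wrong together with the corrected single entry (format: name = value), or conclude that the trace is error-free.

no error

Recomputing the run from the initial state:
step 1: x = -18
step 2: x = 22
step 3: x = -6
step 4: x = -30
step 5: x = 74
step 6: x = -86
step 7: x = 26
step 8: x = 122
step 9: x = -294
step 10: x = 346
This matches the trace at every step.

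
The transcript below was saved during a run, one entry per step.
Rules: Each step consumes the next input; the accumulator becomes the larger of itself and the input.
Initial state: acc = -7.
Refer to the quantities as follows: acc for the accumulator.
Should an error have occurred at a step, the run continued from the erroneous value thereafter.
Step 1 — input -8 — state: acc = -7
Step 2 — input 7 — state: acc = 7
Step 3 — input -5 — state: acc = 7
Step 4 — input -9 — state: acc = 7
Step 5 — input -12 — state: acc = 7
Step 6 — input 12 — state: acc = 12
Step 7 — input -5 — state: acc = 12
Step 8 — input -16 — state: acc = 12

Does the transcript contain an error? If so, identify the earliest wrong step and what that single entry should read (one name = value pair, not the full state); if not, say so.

no error

Recomputing the run from the initial state:
step 1: acc = -7
step 2: acc = 7
step 3: acc = 7
step 4: acc = 7
step 5: acc = 7
step 6: acc = 12
step 7: acc = 12
step 8: acc = 12
This matches the transcript at every step.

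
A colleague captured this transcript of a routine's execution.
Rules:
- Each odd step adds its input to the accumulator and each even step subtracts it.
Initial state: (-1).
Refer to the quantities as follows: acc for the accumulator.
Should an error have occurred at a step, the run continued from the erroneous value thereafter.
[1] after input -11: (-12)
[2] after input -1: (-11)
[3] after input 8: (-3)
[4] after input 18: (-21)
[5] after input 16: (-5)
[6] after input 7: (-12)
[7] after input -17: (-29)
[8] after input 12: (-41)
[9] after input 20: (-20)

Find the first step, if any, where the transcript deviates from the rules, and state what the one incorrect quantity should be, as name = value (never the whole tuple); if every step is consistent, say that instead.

Recomputing the run from the initial state:
step 1: acc = -12
step 2: acc = -11
step 3: acc = -3
step 4: acc = -21
step 5: acc = -5
step 6: acc = -12
step 7: acc = -29
step 8: acc = -41
step 9: acc = -21
The first disagreement with the transcript is at step 9, where the value should be acc = -21.

step 9, acc = -21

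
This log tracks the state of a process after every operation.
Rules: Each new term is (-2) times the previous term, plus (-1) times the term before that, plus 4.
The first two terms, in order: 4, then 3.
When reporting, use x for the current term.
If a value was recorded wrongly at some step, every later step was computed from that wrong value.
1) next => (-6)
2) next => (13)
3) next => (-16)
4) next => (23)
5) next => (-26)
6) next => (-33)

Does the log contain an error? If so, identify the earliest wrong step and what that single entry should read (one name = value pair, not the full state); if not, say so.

1. x = -2*(3) + (-1)*(4) + (4) = -6 (in agreement)
2. x = -2*(-6) + (-1)*(3) + (4) = 13 (verified)
3. x = -2*(13) + (-1)*(-6) + (4) = -16 (confirmed correct)
4. x = -2*(-16) + (-1)*(13) + (4) = 23 (confirmed correct)
5. x = -2*(23) + (-1)*(-16) + (4) = -26 (same as recorded)
6. x = -2*(-26) + (-1)*(23) + (4) = 33 (the log has a different value)
Step 6 is the first one off; corrected, x = 33.

step 6, x = 33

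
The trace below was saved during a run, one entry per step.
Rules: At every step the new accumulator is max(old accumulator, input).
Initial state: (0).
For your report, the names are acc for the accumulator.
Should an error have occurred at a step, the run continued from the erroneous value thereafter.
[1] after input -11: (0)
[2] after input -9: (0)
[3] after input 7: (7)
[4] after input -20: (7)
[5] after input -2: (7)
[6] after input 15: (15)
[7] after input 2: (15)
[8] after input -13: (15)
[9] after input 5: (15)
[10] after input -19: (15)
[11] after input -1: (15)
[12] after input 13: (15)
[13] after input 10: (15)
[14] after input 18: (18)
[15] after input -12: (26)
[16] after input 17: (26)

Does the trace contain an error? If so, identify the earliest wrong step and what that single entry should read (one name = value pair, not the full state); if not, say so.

Recomputing the run from the initial state:
step 1: acc = 0
step 2: acc = 0
step 3: acc = 7
step 4: acc = 7
step 5: acc = 7
step 6: acc = 15
step 7: acc = 15
step 8: acc = 15
step 9: acc = 15
step 10: acc = 15
step 11: acc = 15
step 12: acc = 15
step 13: acc = 15
step 14: acc = 18
step 15: acc = 18
step 16: acc = 18
The first disagreement with the trace is at step 15, where the value should be acc = 18.

step 15, acc = 18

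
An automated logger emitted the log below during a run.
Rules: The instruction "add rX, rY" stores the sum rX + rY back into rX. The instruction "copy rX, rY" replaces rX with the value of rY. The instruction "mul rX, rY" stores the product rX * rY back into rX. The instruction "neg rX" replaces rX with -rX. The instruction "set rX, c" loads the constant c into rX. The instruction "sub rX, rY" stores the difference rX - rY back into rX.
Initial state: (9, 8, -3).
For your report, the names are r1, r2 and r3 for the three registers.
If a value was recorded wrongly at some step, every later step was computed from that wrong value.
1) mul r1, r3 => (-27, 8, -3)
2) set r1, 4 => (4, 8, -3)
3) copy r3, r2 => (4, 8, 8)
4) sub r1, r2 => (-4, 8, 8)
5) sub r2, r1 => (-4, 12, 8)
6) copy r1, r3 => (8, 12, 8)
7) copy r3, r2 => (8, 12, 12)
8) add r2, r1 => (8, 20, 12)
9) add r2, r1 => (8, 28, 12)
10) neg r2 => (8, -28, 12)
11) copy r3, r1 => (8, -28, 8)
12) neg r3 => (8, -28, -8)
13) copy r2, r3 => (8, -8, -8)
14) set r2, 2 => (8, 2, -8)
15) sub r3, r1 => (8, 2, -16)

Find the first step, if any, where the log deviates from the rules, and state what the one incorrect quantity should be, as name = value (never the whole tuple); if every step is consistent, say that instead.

Step 1: r1 = 9 * -3 = -27 — same as recorded.
Step 2: r1 = 4 — same as recorded.
Step 3: r3 = 8 — consistent with the log.
Step 4: r1 = 4 - 8 = -4 — verified.
Step 5: r2 = 8 - -4 = 12 — matches.
Step 6: r1 = 8 — matches.
Step 7: r3 = 12 — in agreement.
Step 8: r2 = 12 + 8 = 20 — exactly as logged.
Step 9: r2 = 20 + 8 = 28 — confirmed correct.
Step 10: r2 = -(28) = -28 — exactly as logged.
Step 11: r3 = 8 — confirmed correct.
Step 12: r3 = -(8) = -8 — same as recorded.
Step 13: r2 = -8 — same as recorded.
Step 14: r2 = 2 — in agreement.
Step 15: r3 = -8 - 8 = -16 — matches.
All steps check out; nothing to correct.

no error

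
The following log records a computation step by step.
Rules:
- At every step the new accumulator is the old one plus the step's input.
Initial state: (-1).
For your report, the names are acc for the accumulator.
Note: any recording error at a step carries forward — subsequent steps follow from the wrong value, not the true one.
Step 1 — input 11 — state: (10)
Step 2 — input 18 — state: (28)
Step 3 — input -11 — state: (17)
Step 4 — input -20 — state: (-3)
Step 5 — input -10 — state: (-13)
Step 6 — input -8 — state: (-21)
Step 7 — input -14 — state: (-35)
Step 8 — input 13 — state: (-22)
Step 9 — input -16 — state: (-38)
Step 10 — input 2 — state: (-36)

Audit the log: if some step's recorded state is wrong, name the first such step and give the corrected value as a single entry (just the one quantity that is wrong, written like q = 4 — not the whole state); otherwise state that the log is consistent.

no error

step 1: acc = -1 + 11 = 10 -> checks out
step 2: acc = 10 + 18 = 28 -> no discrepancy
step 3: acc = 28 + -11 = 17 -> verified
step 4: acc = 17 + -20 = -3 -> verified
step 5: acc = -3 + -10 = -13 -> checks out
step 6: acc = -13 + -8 = -21 -> exactly as logged
step 7: acc = -21 + -14 = -35 -> exactly as logged
step 8: acc = -35 + 13 = -22 -> consistent with the log
step 9: acc = -22 + -16 = -38 -> verified
step 10: acc = -38 + 2 = -36 -> matches
No step deviates from the rules.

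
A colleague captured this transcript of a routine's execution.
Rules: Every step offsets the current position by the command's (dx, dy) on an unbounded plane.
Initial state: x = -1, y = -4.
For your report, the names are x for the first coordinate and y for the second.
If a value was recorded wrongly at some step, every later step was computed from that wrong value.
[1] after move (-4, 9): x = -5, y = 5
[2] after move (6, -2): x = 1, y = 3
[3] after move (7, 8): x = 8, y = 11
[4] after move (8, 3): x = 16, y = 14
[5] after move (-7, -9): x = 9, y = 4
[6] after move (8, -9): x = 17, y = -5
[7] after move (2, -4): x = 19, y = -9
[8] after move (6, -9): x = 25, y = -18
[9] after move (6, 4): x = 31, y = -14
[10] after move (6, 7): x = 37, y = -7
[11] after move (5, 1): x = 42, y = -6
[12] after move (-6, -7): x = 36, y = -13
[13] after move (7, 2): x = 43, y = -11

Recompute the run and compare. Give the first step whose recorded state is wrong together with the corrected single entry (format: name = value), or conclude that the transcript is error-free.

Recomputing the run from the initial state:
step 1: x = -5, y = 5
step 2: x = 1, y = 3
step 3: x = 8, y = 11
step 4: x = 16, y = 14
step 5: x = 9, y = 5
step 6: x = 17, y = -4
step 7: x = 19, y = -8
step 8: x = 25, y = -17
step 9: x = 31, y = -13
step 10: x = 37, y = -6
step 11: x = 42, y = -5
step 12: x = 36, y = -12
step 13: x = 43, y = -10
The first disagreement with the transcript is at step 5, where the value should be y = 5.

step 5, y = 5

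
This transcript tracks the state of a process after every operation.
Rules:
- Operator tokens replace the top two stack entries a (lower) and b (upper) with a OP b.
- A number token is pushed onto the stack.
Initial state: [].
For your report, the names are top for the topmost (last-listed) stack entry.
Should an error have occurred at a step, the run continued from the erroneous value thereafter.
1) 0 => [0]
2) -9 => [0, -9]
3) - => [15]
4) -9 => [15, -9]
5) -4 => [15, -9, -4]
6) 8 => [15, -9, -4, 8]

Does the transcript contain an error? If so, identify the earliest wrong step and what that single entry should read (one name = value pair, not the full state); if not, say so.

1. push 0: top = 0 (same as recorded)
2. push -9: top = -9 (confirmed correct)
3. 0 - -9 = 9 (the transcript has a different value)
The audit stops at step 3: the recorded entry is wrong and should be top = 9.

step 3, top = 9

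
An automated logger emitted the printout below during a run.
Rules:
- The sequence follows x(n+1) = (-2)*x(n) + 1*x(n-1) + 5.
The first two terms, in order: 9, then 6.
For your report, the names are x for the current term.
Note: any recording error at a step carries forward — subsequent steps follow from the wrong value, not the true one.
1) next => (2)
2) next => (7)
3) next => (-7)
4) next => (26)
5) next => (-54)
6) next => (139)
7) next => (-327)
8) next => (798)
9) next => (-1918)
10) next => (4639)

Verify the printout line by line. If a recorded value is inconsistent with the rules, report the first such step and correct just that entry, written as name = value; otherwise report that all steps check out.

no error

Recomputing the run from the initial state:
step 1: x = 2
step 2: x = 7
step 3: x = -7
step 4: x = 26
step 5: x = -54
step 6: x = 139
step 7: x = -327
step 8: x = 798
step 9: x = -1918
step 10: x = 4639
This matches the printout at every step.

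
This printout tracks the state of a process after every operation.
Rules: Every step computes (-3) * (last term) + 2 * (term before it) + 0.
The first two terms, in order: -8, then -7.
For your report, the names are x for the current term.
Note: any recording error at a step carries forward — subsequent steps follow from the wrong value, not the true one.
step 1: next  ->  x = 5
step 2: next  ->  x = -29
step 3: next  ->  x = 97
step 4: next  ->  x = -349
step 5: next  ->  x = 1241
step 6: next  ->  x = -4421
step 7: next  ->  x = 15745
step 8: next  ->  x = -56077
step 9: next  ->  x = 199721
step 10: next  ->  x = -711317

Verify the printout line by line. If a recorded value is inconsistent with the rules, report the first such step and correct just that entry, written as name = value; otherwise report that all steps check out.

1. x = -3*(-7) + (2)*(-8) + (0) = 5 (same as recorded)
2. x = -3*(5) + (2)*(-7) + (0) = -29 (checks out)
3. x = -3*(-29) + (2)*(5) + (0) = 97 (exactly as logged)
4. x = -3*(97) + (2)*(-29) + (0) = -349 (consistent with the printout)
5. x = -3*(-349) + (2)*(97) + (0) = 1241 (checks out)
6. x = -3*(1241) + (2)*(-349) + (0) = -4421 (checks out)
7. x = -3*(-4421) + (2)*(1241) + (0) = 15745 (verified)
8. x = -3*(15745) + (2)*(-4421) + (0) = -56077 (no discrepancy)
9. x = -3*(-56077) + (2)*(15745) + (0) = 199721 (in agreement)
10. x = -3*(199721) + (2)*(-56077) + (0) = -711317 (no discrepancy)
Every step is consistent.

no error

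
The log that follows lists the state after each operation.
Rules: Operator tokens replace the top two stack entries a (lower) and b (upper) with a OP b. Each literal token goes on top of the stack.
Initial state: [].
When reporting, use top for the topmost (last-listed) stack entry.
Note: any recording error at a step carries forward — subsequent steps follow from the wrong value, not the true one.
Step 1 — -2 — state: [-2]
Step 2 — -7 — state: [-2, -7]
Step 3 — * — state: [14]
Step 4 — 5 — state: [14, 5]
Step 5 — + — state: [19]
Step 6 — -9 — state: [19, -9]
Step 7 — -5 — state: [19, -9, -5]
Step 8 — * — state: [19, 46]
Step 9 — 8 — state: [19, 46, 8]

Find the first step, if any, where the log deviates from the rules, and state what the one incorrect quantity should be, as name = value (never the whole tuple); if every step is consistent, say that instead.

step 1: push -2: top = -2 -> verified
step 2: push -7: top = -7 -> in agreement
step 3: -2 * -7 = 14 -> confirmed correct
step 4: push 5: top = 5 -> in agreement
step 5: 14 + 5 = 19 -> confirmed correct
step 6: push -9: top = -9 -> no discrepancy
step 7: push -5: top = -5 -> confirmed correct
step 8: -9 * -5 = 45 -> not what was recorded
The audit stops at step 8: the recorded entry is wrong and should be top = 45.

step 8, top = 45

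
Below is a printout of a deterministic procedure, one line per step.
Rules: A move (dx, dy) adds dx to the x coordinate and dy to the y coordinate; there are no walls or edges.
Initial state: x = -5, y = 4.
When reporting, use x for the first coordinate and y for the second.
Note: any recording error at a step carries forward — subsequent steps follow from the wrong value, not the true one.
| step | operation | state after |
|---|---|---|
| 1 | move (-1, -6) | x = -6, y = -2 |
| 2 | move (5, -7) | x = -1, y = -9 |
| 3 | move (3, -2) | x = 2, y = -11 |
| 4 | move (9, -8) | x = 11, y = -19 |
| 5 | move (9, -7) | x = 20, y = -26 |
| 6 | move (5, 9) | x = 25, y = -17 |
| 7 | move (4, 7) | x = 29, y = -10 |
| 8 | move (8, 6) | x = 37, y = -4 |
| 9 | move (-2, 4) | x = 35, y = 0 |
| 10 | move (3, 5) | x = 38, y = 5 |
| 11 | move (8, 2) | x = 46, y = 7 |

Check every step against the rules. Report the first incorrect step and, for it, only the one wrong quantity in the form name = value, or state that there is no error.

Recomputing the run from the initial state:
step 1: x = -6, y = -2
step 2: x = -1, y = -9
step 3: x = 2, y = -11
step 4: x = 11, y = -19
step 5: x = 20, y = -26
step 6: x = 25, y = -17
step 7: x = 29, y = -10
step 8: x = 37, y = -4
step 9: x = 35, y = 0
step 10: x = 38, y = 5
step 11: x = 46, y = 7
This matches the printout at every step.

no error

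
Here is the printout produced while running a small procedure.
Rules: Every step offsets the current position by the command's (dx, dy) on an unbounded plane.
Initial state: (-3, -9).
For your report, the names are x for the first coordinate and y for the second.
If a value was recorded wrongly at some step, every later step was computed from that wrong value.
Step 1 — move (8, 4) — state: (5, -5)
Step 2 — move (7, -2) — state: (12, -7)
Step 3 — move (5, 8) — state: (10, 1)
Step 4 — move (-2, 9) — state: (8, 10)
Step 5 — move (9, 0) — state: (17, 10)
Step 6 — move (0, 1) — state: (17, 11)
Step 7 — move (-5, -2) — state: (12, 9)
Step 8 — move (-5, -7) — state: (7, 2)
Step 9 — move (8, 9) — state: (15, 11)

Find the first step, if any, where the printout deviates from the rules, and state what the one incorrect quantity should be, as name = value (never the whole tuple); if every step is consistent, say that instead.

step 3, x = 17

Recomputing the run from the initial state:
step 1: x = 5, y = -5
step 2: x = 12, y = -7
step 3: x = 17, y = 1
step 4: x = 15, y = 10
step 5: x = 24, y = 10
step 6: x = 24, y = 11
step 7: x = 19, y = 9
step 8: x = 14, y = 2
step 9: x = 22, y = 11
The first disagreement with the printout is at step 3, where the value should be x = 17.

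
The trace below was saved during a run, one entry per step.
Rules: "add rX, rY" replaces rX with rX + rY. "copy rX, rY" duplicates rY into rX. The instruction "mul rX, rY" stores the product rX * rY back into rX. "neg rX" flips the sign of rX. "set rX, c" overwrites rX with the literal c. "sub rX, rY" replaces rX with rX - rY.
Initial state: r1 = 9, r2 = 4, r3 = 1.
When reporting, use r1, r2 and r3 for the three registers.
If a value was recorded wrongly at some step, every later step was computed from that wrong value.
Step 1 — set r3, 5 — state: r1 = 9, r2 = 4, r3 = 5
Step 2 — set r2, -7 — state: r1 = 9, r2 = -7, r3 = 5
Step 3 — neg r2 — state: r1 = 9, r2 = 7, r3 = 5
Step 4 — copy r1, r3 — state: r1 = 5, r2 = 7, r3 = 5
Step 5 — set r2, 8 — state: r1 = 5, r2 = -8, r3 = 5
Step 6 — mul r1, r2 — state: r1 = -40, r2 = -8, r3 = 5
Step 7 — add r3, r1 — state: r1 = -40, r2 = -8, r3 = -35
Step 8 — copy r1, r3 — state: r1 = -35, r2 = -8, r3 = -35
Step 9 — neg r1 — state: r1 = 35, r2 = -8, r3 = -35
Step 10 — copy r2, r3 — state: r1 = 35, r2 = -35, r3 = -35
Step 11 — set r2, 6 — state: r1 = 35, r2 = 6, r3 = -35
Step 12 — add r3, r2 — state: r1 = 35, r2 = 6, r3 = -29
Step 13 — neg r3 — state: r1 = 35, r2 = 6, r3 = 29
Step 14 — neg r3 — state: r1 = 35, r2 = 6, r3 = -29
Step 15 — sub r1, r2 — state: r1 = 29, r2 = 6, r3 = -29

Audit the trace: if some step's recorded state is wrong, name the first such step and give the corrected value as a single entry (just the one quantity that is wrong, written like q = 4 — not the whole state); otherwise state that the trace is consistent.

Recomputing the run from the initial state:
step 1: r1 = 9, r2 = 4, r3 = 5
step 2: r1 = 9, r2 = -7, r3 = 5
step 3: r1 = 9, r2 = 7, r3 = 5
step 4: r1 = 5, r2 = 7, r3 = 5
step 5: r1 = 5, r2 = 8, r3 = 5
step 6: r1 = 40, r2 = 8, r3 = 5
step 7: r1 = 40, r2 = 8, r3 = 45
step 8: r1 = 45, r2 = 8, r3 = 45
step 9: r1 = -45, r2 = 8, r3 = 45
step 10: r1 = -45, r2 = 45, r3 = 45
step 11: r1 = -45, r2 = 6, r3 = 45
step 12: r1 = -45, r2 = 6, r3 = 51
step 13: r1 = -45, r2 = 6, r3 = -51
step 14: r1 = -45, r2 = 6, r3 = 51
step 15: r1 = -51, r2 = 6, r3 = 51
The first disagreement with the trace is at step 5, where the value should be r2 = 8.

step 5, r2 = 8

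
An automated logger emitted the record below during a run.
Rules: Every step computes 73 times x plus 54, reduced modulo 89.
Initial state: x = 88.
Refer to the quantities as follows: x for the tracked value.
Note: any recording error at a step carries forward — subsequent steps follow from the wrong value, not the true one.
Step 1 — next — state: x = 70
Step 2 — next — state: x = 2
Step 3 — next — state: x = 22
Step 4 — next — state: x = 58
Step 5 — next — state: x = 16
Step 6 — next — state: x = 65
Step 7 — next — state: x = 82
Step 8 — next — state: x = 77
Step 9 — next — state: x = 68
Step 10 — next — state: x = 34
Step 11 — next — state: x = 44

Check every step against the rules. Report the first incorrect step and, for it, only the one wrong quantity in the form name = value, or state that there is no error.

no error

Step 1: x = (73*88 + 54) mod 89 = 70 — matches.
Step 2: x = (73*70 + 54) mod 89 = 2 — in agreement.
Step 3: x = (73*2 + 54) mod 89 = 22 — confirmed correct.
Step 4: x = (73*22 + 54) mod 89 = 58 — verified.
Step 5: x = (73*58 + 54) mod 89 = 16 — no discrepancy.
Step 6: x = (73*16 + 54) mod 89 = 65 — consistent with the record.
Step 7: x = (73*65 + 54) mod 89 = 82 — confirmed correct.
Step 8: x = (73*82 + 54) mod 89 = 77 — no discrepancy.
Step 9: x = (73*77 + 54) mod 89 = 68 — no discrepancy.
Step 10: x = (73*68 + 54) mod 89 = 34 — same as recorded.
Step 11: x = (73*34 + 54) mod 89 = 44 — no discrepancy.
Nothing is out of place; the run is error-free.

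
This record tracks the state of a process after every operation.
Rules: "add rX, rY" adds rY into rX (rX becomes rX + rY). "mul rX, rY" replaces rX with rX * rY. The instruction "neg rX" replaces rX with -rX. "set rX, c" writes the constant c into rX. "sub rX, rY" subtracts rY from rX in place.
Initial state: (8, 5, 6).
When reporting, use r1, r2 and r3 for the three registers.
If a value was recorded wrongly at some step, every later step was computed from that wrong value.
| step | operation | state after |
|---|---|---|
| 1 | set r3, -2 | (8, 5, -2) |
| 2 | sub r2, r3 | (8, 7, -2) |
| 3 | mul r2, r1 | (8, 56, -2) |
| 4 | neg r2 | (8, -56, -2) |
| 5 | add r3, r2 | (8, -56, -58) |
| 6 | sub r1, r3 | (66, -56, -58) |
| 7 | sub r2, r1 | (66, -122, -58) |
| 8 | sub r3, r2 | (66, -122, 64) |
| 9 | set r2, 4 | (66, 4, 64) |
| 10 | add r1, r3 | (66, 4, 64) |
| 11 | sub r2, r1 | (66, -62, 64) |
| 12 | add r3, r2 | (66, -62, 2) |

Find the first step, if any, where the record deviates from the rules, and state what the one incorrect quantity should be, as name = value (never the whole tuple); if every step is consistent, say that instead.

Recomputing the run from the initial state:
step 1: r1 = 8, r2 = 5, r3 = -2
step 2: r1 = 8, r2 = 7, r3 = -2
step 3: r1 = 8, r2 = 56, r3 = -2
step 4: r1 = 8, r2 = -56, r3 = -2
step 5: r1 = 8, r2 = -56, r3 = -58
step 6: r1 = 66, r2 = -56, r3 = -58
step 7: r1 = 66, r2 = -122, r3 = -58
step 8: r1 = 66, r2 = -122, r3 = 64
step 9: r1 = 66, r2 = 4, r3 = 64
step 10: r1 = 130, r2 = 4, r3 = 64
step 11: r1 = 130, r2 = -126, r3 = 64
step 12: r1 = 130, r2 = -126, r3 = -62
The first disagreement with the record is at step 10, where the value should be r1 = 130.

step 10, r1 = 130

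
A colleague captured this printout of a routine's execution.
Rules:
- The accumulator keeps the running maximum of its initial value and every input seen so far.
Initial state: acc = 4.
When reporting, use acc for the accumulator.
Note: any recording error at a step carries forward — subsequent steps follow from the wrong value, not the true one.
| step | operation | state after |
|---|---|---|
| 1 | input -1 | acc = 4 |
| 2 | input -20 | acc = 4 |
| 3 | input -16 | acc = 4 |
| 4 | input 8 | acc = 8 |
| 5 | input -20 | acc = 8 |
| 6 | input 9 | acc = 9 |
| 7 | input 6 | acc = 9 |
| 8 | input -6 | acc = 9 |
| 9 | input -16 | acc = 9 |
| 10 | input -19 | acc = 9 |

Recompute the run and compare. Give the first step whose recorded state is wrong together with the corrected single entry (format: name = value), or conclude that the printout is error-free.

no error

1. acc = max(4, -1) = 4 (exactly as logged)
2. acc = max(4, -20) = 4 (checks out)
3. acc = max(4, -16) = 4 (verified)
4. acc = max(4, 8) = 8 (checks out)
5. acc = max(8, -20) = 8 (confirmed correct)
6. acc = max(8, 9) = 9 (exactly as logged)
7. acc = max(9, 6) = 9 (no discrepancy)
8. acc = max(9, -6) = 9 (matches)
9. acc = max(9, -16) = 9 (checks out)
10. acc = max(9, -19) = 9 (no discrepancy)
The whole run recomputes cleanly — no discrepancies.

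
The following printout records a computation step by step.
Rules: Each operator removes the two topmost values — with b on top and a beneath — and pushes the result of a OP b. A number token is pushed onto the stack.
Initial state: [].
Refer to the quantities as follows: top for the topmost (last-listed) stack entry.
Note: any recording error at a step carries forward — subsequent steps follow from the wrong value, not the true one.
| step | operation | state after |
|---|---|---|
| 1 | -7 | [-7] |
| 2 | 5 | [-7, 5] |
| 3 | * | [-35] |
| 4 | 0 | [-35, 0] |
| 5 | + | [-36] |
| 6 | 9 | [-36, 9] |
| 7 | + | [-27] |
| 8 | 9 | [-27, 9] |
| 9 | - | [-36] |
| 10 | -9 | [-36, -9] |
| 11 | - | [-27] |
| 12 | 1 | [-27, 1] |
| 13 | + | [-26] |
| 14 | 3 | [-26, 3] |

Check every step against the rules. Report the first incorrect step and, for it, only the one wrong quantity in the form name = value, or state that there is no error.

1. push -7: top = -7 (matches)
2. push 5: top = 5 (agrees with the printout)
3. -7 * 5 = -35 (consistent with the printout)
4. push 0: top = 0 (exactly as logged)
5. -35 + 0 = -35 (the entry is off here)
The earliest wrong entry is at step 5: it should read top = -35.

step 5, top = -35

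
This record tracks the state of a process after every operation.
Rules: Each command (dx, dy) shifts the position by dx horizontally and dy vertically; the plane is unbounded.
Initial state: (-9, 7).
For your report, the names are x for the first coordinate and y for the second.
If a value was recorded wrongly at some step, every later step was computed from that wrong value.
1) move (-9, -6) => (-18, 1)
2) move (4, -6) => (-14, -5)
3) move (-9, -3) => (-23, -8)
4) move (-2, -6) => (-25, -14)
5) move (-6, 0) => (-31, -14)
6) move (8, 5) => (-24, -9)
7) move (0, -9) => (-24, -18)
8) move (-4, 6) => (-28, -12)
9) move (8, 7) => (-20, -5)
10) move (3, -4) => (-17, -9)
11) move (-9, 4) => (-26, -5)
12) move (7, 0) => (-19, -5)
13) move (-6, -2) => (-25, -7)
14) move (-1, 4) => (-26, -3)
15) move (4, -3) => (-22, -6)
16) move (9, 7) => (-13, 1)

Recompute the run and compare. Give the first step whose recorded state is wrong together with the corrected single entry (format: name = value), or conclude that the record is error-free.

1. x = -9 + (-9) = -18, y = 7 + (-6) = 1 (checks out)
2. x = -18 + (4) = -14, y = 1 + (-6) = -5 (confirmed correct)
3. x = -14 + (-9) = -23, y = -5 + (-3) = -8 (no discrepancy)
4. x = -23 + (-2) = -25, y = -8 + (-6) = -14 (exactly as logged)
5. x = -25 + (-6) = -31, y = -14 + (0) = -14 (consistent with the record)
6. x = -31 + (8) = -23, y = -14 + (5) = -9 (not what was recorded)
Step 6 is the first one off; corrected, x = -23.

step 6, x = -23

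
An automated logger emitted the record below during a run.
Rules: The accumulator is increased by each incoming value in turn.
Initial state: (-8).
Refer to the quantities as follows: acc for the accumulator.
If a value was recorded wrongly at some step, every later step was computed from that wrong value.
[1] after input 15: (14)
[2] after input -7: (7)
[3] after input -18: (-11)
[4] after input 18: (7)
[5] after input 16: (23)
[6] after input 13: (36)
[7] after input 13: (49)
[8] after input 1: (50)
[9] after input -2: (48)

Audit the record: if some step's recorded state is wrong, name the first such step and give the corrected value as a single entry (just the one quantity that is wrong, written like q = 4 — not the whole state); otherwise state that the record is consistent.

step 1, acc = 7

step 1: acc = -8 + 15 = 7 -> this is not what the record shows
First deviation found at step 1; the corrected entry is acc = 7.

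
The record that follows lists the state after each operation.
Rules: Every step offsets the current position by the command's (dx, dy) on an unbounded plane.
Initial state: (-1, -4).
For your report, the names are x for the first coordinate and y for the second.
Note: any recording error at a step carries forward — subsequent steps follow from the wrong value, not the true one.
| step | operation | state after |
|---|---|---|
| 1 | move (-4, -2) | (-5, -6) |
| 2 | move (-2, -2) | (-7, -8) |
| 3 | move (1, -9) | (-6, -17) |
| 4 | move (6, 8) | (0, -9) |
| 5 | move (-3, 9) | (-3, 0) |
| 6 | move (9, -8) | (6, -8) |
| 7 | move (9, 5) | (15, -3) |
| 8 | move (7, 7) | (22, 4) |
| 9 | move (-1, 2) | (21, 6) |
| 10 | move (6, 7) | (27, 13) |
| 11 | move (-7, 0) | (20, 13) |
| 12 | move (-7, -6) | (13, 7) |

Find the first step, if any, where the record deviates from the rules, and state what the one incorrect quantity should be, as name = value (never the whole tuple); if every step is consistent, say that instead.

no error

1. x = -1 + (-4) = -5, y = -4 + (-2) = -6 (no discrepancy)
2. x = -5 + (-2) = -7, y = -6 + (-2) = -8 (checks out)
3. x = -7 + (1) = -6, y = -8 + (-9) = -17 (exactly as logged)
4. x = -6 + (6) = 0, y = -17 + (8) = -9 (exactly as logged)
5. x = 0 + (-3) = -3, y = -9 + (9) = 0 (verified)
6. x = -3 + (9) = 6, y = 0 + (-8) = -8 (verified)
7. x = 6 + (9) = 15, y = -8 + (5) = -3 (no discrepancy)
8. x = 15 + (7) = 22, y = -3 + (7) = 4 (consistent with the record)
9. x = 22 + (-1) = 21, y = 4 + (2) = 6 (verified)
10. x = 21 + (6) = 27, y = 6 + (7) = 13 (checks out)
11. x = 27 + (-7) = 20, y = 13 + (0) = 13 (consistent with the record)
12. x = 20 + (-7) = 13, y = 13 + (-6) = 7 (checks out)
Nothing is out of place; the run is error-free.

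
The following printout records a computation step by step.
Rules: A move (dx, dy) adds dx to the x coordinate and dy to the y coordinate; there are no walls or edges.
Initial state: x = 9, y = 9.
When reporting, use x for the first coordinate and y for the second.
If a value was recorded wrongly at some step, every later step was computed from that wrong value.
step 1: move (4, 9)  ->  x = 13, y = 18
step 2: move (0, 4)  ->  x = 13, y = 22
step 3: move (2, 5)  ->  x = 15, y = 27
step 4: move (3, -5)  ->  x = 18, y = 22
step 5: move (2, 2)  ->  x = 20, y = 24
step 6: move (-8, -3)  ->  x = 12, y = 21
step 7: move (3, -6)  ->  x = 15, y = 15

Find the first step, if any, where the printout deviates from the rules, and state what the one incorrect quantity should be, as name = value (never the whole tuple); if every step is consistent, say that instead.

no error

step 1: x = 9 + (4) = 13, y = 9 + (9) = 18 -> no discrepancy
step 2: x = 13 + (0) = 13, y = 18 + (4) = 22 -> same as recorded
step 3: x = 13 + (2) = 15, y = 22 + (5) = 27 -> exactly as logged
step 4: x = 15 + (3) = 18, y = 27 + (-5) = 22 -> verified
step 5: x = 18 + (2) = 20, y = 22 + (2) = 24 -> same as recorded
step 6: x = 20 + (-8) = 12, y = 24 + (-3) = 21 -> agrees with the printout
step 7: x = 12 + (3) = 15, y = 21 + (-6) = 15 -> verified
No step deviates from the rules.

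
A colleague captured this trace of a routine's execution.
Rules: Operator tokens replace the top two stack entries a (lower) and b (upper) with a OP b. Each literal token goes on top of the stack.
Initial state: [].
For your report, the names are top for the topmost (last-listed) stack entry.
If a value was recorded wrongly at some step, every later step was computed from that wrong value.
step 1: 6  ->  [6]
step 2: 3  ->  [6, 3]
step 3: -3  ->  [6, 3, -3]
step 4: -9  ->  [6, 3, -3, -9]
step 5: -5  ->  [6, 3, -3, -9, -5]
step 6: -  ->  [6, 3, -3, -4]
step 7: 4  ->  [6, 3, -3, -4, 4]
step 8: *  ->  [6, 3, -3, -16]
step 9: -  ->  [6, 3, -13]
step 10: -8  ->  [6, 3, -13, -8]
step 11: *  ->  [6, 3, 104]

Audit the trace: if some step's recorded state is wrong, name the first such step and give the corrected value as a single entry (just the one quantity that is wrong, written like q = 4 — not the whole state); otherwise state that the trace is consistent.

step 9, top = 13

Recomputing the run from the initial state:
step 1: [6]
step 2: [6, 3]
step 3: [6, 3, -3]
step 4: [6, 3, -3, -9]
step 5: [6, 3, -3, -9, -5]
step 6: [6, 3, -3, -4]
step 7: [6, 3, -3, -4, 4]
step 8: [6, 3, -3, -16]
step 9: [6, 3, 13]
step 10: [6, 3, 13, -8]
step 11: [6, 3, -104]
The first disagreement with the trace is at step 9, where the value should be top = 13.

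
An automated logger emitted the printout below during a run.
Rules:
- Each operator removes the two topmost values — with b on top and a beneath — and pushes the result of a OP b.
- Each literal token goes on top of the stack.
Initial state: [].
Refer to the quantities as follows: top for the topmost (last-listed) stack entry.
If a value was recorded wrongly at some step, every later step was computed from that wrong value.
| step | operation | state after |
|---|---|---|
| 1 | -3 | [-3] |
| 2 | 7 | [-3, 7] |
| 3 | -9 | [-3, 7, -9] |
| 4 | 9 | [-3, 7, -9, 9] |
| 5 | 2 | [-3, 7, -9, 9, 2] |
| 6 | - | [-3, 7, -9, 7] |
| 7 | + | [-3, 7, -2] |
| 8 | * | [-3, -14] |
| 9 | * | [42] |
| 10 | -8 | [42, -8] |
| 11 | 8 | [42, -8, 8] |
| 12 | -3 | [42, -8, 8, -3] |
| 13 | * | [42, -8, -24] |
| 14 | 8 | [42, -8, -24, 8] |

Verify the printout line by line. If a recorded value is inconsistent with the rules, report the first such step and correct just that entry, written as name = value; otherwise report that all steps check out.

no error

Step 1: push -3: top = -3 — exactly as logged.
Step 2: push 7: top = 7 — in agreement.
Step 3: push -9: top = -9 — checks out.
Step 4: push 9: top = 9 — in agreement.
Step 5: push 2: top = 2 — agrees with the printout.
Step 6: 9 - 2 = 7 — verified.
Step 7: -9 + 7 = -2 — consistent with the printout.
Step 8: 7 * -2 = -14 — matches.
Step 9: -3 * -14 = 42 — consistent with the printout.
Step 10: push -8: top = -8 — in agreement.
Step 11: push 8: top = 8 — in agreement.
Step 12: push -3: top = -3 — exactly as logged.
Step 13: 8 * -3 = -24 — in agreement.
Step 14: push 8: top = 8 — no discrepancy.
No step deviates from the rules.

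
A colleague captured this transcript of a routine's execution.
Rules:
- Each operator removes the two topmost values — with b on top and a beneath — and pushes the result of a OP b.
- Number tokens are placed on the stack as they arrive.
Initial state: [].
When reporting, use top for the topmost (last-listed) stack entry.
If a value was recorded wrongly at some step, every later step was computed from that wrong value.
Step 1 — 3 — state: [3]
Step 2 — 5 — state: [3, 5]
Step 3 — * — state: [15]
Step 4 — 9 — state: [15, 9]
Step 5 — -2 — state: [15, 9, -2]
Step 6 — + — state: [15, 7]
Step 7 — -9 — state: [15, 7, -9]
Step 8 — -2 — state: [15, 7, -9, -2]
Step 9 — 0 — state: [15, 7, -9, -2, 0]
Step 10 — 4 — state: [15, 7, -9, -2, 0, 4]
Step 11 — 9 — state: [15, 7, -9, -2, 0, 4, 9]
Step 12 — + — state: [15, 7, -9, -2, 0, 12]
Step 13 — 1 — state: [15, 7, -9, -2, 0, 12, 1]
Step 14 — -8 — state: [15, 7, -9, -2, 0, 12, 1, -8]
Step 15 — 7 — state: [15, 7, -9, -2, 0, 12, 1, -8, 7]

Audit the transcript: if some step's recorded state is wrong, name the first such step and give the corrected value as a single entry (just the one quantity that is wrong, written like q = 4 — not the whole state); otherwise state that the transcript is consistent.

step 12, top = 13

Recomputing the run from the initial state:
step 1: [3]
step 2: [3, 5]
step 3: [15]
step 4: [15, 9]
step 5: [15, 9, -2]
step 6: [15, 7]
step 7: [15, 7, -9]
step 8: [15, 7, -9, -2]
step 9: [15, 7, -9, -2, 0]
step 10: [15, 7, -9, -2, 0, 4]
step 11: [15, 7, -9, -2, 0, 4, 9]
step 12: [15, 7, -9, -2, 0, 13]
step 13: [15, 7, -9, -2, 0, 13, 1]
step 14: [15, 7, -9, -2, 0, 13, 1, -8]
step 15: [15, 7, -9, -2, 0, 13, 1, -8, 7]
The first disagreement with the transcript is at step 12, where the value should be top = 13.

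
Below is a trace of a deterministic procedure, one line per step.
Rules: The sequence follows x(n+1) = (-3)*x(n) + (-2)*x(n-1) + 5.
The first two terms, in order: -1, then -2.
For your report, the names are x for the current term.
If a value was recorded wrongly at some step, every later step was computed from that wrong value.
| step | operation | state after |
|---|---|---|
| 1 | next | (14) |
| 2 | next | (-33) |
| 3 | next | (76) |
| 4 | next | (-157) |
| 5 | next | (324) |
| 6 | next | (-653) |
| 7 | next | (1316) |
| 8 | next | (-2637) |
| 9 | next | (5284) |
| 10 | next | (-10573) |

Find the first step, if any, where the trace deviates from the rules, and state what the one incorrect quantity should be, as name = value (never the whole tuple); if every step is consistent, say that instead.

1. x = -3*(-2) + (-2)*(-1) + (5) = 13 (the trace disagrees here)
So the first discrepancy is step 1, where the right value is x = 13.

step 1, x = 13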